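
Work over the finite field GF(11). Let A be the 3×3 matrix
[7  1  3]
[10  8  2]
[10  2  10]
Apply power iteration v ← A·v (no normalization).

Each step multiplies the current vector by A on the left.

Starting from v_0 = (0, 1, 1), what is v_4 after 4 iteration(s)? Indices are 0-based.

v_0 = (0, 1, 1).
v_1 = A·v_0 = (4, 10, 1).
v_2 = A·v_1 = (8, 1, 4).
v_3 = A·v_2 = (3, 8, 1).
v_4 = A·v_3 = (10, 8, 1).

v_4 = (10, 8, 1)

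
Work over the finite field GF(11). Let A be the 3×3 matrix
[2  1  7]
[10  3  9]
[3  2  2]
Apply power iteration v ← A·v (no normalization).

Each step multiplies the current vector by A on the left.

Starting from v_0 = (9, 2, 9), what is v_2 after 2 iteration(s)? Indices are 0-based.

v_2 = (4, 9, 8)

v_0 = (9, 2, 9).
v_1 = A·v_0 = (6, 1, 5).
v_2 = A·v_1 = (4, 9, 8).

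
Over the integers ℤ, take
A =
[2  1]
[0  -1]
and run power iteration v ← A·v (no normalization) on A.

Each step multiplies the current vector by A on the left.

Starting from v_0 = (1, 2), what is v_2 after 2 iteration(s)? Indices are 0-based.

v_0 = (1, 2).
v_1 = A·v_0 = (4, -2).
v_2 = A·v_1 = (6, 2).

v_2 = (6, 2)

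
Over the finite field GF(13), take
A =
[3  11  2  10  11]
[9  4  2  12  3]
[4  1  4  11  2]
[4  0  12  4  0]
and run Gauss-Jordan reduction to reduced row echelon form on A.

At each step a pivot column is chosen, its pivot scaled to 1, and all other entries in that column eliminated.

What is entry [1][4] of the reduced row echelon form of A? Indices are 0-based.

pivot(0,0)=3: scale R0 → (1, 8, 5, 12, 8)
  clear (1,0): R1 −= (9)R0 → (0, 10, 9, 8, 9)
  clear (2,0): R2 −= (4)R0 → (0, 8, 10, 2, 9)
  clear (3,0): R3 −= (4)R0 → (0, 7, 5, 8, 7)
pivot(1,1)=10: scale R1 → (0, 1, 10, 6, 10)
  clear (0,1): R0 −= (8)R1 → (1, 0, 3, 3, 6)
  clear (2,1): R2 −= (8)R1 → (0, 0, 8, 6, 7)
  clear (3,1): R3 −= (7)R1 → (0, 0, 0, 5, 2)
pivot(2,2)=8: scale R2 → (0, 0, 1, 4, 9)
  clear (0,2): R0 −= (3)R2 → (1, 0, 0, 4, 5)
  clear (1,2): R1 −= (10)R2 → (0, 1, 0, 5, 11)
pivot(3,3)=5: scale R3 → (0, 0, 0, 1, 3)
  clear (0,3): R0 −= (4)R3 → (1, 0, 0, 0, 6)
  clear (1,3): R1 −= (5)R3 → (0, 1, 0, 0, 9)
  clear (2,3): R2 −= (4)R3 → (0, 0, 1, 0, 10)

M[1][4] = 9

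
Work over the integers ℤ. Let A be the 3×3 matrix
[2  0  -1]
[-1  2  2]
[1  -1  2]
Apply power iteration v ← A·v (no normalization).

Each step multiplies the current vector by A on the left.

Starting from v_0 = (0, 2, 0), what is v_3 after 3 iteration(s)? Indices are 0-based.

v_3 = (12, -10, -18)

v_0 = (0, 2, 0).
v_1 = A·v_0 = (0, 4, -2).
v_2 = A·v_1 = (2, 4, -8).
v_3 = A·v_2 = (12, -10, -18).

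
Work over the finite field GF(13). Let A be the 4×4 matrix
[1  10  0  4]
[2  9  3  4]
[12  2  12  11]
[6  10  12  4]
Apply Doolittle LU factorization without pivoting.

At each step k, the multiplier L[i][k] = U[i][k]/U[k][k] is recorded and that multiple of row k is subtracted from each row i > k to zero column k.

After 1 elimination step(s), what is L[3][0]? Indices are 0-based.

L[3][0] = 6

Step 1: pivot at (0,0) is 1.
  row1 ← row1 − (2)·row0  ⇒  L[1][0]=2, U row1=(0, 2, 3, 9)
  row2 ← row2 − (12)·row0  ⇒  L[2][0]=12, U row2=(0, 12, 12, 2)
  row3 ← row3 − (6)·row0  ⇒  L[3][0]=6, U row3=(0, 2, 12, 6)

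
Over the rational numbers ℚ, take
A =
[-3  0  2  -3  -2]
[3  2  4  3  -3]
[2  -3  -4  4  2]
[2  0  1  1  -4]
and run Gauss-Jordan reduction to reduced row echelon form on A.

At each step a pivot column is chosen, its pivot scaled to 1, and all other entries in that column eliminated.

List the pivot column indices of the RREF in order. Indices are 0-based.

pivot(0,0)=-3: scale R0 → (1, 0, -2/3, 1, 2/3)
  clear (1,0): R1 −= (3)R0 → (0, 2, 6, 0, -5)
  clear (2,0): R2 −= (2)R0 → (0, -3, -8/3, 2, 2/3)
  clear (3,0): R3 −= (2)R0 → (0, 0, 7/3, -1, -16/3)
pivot(1,1)=2: scale R1 → (0, 1, 3, 0, -5/2)
  clear (2,1): R2 −= (-3)R1 → (0, 0, 19/3, 2, -41/6)
pivot(2,2)=19/3: scale R2 → (0, 0, 1, 6/19, -41/38)
  clear (0,2): R0 −= (-2/3)R2 → (1, 0, 0, 23/19, -1/19)
  clear (1,2): R1 −= (3)R2 → (0, 1, 0, -18/19, 14/19)
  clear (3,2): R3 −= (7/3)R2 → (0, 0, 0, -33/19, -107/38)
pivot(3,3)=-33/19: scale R3 → (0, 0, 0, 1, 107/66)
  clear (0,3): R0 −= (23/19)R3 → (1, 0, 0, 0, -133/66)
  clear (1,3): R1 −= (-18/19)R3 → (0, 1, 0, 0, 25/11)
  clear (2,3): R2 −= (6/19)R3 → (0, 0, 1, 0, -35/22)

pivot columns: 0, 1, 2, 3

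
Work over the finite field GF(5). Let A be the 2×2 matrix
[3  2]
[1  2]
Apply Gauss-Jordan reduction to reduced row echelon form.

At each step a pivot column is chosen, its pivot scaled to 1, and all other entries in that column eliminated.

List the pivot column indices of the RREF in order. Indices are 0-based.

pivot columns: 0, 1

[1] R0 /= 3  ⇒  (1, 4)
     R1 -= 1·R0  ⇒  (0, 3)
[2] R1 /= 3  ⇒  (0, 1)
     R0 -= 4·R1  ⇒  (1, 0)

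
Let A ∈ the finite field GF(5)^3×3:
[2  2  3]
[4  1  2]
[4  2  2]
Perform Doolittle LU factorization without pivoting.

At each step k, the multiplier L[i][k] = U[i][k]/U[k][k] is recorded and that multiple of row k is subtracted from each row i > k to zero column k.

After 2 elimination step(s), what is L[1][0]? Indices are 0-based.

k=0: U[0][0]=2
  eliminate (1,0): mult=2, new row 1: (0, 2, 1); set L[1][0]=2
  eliminate (2,0): mult=2, new row 2: (0, 3, 1); set L[2][0]=2
k=1: U[1][1]=2
  eliminate (2,1): mult=4, new row 2: (0, 0, 2); set L[2][1]=4

L[1][0] = 2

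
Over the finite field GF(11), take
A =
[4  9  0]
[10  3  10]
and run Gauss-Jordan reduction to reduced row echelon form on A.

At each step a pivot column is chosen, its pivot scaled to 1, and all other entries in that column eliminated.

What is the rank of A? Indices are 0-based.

step 1: normalize row 0 (÷4) = (1, 5, 0)
  row 1: subtract 10×row0 = (0, 8, 10)
step 2: normalize row 1 (÷8) = (0, 1, 4)
  row 0: subtract 5×row1 = (1, 0, 2)

rank = 2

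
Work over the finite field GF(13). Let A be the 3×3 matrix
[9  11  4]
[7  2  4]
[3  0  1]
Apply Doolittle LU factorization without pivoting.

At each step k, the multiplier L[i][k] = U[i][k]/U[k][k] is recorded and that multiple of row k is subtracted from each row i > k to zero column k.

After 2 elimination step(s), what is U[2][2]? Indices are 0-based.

U[2][2] = 6

[col 0] pivot 9
  R1 -= 8*R0 → (0, 5, 11)  (L[1][0] := 8)
  R2 -= 9*R0 → (0, 5, 4)  (L[2][0] := 9)
[col 1] pivot 5
  R2 -= 1*R1 → (0, 0, 6)  (L[2][1] := 1)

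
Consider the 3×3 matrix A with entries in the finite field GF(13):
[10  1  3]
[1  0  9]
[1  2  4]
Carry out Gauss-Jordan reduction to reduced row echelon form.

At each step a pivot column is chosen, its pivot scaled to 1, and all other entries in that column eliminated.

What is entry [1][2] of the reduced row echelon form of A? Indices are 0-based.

[1] R0 /= 10  ⇒  (1, 4, 12)
     R1 -= 1·R0  ⇒  (0, 9, 10)
     R2 -= 1·R0  ⇒  (0, 11, 5)
[2] R1 /= 9  ⇒  (0, 1, 4)
     R0 -= 4·R1  ⇒  (1, 0, 9)
     R2 -= 11·R1  ⇒  (0, 0, 0)
column 2 empty below row 2

M[1][2] = 4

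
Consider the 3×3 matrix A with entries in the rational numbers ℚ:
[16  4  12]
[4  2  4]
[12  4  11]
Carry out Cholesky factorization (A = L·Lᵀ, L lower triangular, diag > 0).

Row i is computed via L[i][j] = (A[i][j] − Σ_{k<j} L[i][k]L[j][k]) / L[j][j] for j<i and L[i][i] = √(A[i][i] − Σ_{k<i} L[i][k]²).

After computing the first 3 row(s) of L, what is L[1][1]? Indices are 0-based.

L[1][1] = 1

Step 1: L[0][0] = √(16) = 4.
  L[1][0] = (4) / L[0][0] = 1.
Step 2: L[1][1] = √(1) = 1.
  L[2][0] = (12) / L[0][0] = 3.
  L[2][1] = (1) / L[1][1] = 1.
Step 3: L[2][2] = √(1) = 1.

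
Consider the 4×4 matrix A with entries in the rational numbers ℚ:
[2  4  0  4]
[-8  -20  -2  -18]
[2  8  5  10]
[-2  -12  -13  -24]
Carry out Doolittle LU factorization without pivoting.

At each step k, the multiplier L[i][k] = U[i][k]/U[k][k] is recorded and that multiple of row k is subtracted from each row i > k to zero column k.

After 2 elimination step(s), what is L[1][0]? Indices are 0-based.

L[1][0] = -4

[col 0] pivot 2
  R1 -= -4*R0 → (0, -4, -2, -2)  (L[1][0] := -4)
  R2 -= 1*R0 → (0, 4, 5, 6)  (L[2][0] := 1)
  R3 -= -1*R0 → (0, -8, -13, -20)  (L[3][0] := -1)
[col 1] pivot -4
  R2 -= -1*R1 → (0, 0, 3, 4)  (L[2][1] := -1)
  R3 -= 2*R1 → (0, 0, -9, -16)  (L[3][1] := 2)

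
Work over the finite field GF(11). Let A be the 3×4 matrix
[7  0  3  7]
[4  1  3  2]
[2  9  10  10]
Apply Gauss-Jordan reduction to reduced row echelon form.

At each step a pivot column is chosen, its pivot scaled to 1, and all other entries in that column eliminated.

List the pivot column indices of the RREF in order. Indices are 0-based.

[1] R0 /= 7  ⇒  (1, 0, 2, 1)
     R1 -= 4·R0  ⇒  (0, 1, 6, 9)
     R2 -= 2·R0  ⇒  (0, 9, 6, 8)
[2] R1 /= 1  ⇒  (0, 1, 6, 9)
     R2 -= 9·R1  ⇒  (0, 0, 7, 4)
[3] R2 /= 7  ⇒  (0, 0, 1, 10)
     R0 -= 2·R2  ⇒  (1, 0, 0, 3)
     R1 -= 6·R2  ⇒  (0, 1, 0, 4)

pivot columns: 0, 1, 2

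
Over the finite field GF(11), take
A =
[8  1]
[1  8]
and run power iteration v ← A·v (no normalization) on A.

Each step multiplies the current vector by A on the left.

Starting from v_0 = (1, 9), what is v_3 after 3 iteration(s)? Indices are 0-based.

v_0 = (1, 9).
v_1 = A·v_0 = (6, 7).
v_2 = A·v_1 = (0, 7).
v_3 = A·v_2 = (7, 1).

v_3 = (7, 1)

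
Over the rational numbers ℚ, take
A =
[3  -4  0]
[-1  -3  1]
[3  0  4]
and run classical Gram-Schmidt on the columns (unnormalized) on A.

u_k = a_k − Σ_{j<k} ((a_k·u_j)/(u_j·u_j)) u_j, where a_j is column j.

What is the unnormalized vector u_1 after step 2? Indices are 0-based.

Step 1: u_0 = a_0 = (3, -1, 3).
Step 2: u_1 = a_1 − (-9/19)·u_0 = (-49/19, -66/19, 27/19).

u_1 = (-49/19, -66/19, 27/19)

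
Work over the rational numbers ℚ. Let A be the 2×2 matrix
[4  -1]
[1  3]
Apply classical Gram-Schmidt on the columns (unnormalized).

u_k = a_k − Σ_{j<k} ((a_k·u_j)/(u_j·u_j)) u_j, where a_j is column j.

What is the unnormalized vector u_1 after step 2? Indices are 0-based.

u_1 = (-13/17, 52/17)

Step 1: u_0 = a_0 = (4, 1).
Step 2: u_1 = a_1 − (-1/17)·u_0 = (-13/17, 52/17).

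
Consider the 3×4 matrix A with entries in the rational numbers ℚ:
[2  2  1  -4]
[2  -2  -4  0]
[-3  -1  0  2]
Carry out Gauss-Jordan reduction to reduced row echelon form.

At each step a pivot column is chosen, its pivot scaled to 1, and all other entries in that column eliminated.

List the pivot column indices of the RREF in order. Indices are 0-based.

[1] R0 /= 2  ⇒  (1, 1, 1/2, -2)
     R1 -= 2·R0  ⇒  (0, -4, -5, 4)
     R2 -= -3·R0  ⇒  (0, 2, 3/2, -4)
[2] R1 /= -4  ⇒  (0, 1, 5/4, -1)
     R0 -= 1·R1  ⇒  (1, 0, -3/4, -1)
     R2 -= 2·R1  ⇒  (0, 0, -1, -2)
[3] R2 /= -1  ⇒  (0, 0, 1, 2)
     R0 -= -3/4·R2  ⇒  (1, 0, 0, 1/2)
     R1 -= 5/4·R2  ⇒  (0, 1, 0, -7/2)

pivot columns: 0, 1, 2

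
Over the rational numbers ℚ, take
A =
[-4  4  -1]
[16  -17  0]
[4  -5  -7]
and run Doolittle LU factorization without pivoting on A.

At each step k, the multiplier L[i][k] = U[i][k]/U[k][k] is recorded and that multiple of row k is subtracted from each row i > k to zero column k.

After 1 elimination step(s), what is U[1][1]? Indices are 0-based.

U[1][1] = -1

[col 0] pivot -4
  R1 -= -4*R0 → (0, -1, -4)  (L[1][0] := -4)
  R2 -= -1*R0 → (0, -1, -8)  (L[2][0] := -1)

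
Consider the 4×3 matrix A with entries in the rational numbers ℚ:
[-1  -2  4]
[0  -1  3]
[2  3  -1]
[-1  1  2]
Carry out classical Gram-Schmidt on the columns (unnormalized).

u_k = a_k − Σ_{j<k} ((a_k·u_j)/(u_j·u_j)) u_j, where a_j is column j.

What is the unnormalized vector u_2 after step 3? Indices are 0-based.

Step 1: u_0 = a_0 = (-1, 0, 2, -1).
Step 2: u_1 = a_1 − (7/6)·u_0 = (-5/6, -1, 2/3, 13/6).
Step 3: u_2 = a_2 − (-4/3)·u_0 − (-16/41)·u_1 = (96/41, 107/41, 79/41, 62/41).

u_2 = (96/41, 107/41, 79/41, 62/41)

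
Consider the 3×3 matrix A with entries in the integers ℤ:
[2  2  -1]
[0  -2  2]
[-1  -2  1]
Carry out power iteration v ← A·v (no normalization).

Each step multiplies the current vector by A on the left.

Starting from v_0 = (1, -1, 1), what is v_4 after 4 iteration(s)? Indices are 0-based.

v_0 = (1, -1, 1).
v_1 = A·v_0 = (-1, 4, 2).
v_2 = A·v_1 = (4, -4, -5).
v_3 = A·v_2 = (5, -2, -1).
v_4 = A·v_3 = (7, 2, -2).

v_4 = (7, 2, -2)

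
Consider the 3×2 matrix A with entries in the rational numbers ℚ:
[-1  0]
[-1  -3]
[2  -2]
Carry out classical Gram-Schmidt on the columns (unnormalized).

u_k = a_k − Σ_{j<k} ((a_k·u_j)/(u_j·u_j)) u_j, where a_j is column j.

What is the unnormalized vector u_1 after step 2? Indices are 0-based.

Step 1: u_0 = a_0 = (-1, -1, 2).
Step 2: u_1 = a_1 − (-1/6)·u_0 = (-1/6, -19/6, -5/3).

u_1 = (-1/6, -19/6, -5/3)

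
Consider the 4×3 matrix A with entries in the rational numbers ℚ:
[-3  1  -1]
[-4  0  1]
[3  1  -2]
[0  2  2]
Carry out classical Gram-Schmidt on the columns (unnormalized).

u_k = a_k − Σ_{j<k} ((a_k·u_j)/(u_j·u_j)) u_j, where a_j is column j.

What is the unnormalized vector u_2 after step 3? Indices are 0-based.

u_2 = (-91/51, 3/17, -79/51, 5/3)

Step 1: u_0 = a_0 = (-3, -4, 3, 0).
Step 2: u_1 = a_1 − (0)·u_0 = (1, 0, 1, 2).
Step 3: u_2 = a_2 − (-7/34)·u_0 − (1/6)·u_1 = (-91/51, 3/17, -79/51, 5/3).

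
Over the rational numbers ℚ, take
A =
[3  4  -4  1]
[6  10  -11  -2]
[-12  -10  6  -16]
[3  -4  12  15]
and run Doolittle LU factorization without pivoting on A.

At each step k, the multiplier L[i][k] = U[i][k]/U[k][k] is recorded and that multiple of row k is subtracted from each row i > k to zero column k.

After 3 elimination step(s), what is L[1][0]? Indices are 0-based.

[col 0] pivot 3
  R1 -= 2*R0 → (0, 2, -3, -4)  (L[1][0] := 2)
  R2 -= -4*R0 → (0, 6, -10, -12)  (L[2][0] := -4)
  R3 -= 1*R0 → (0, -8, 16, 14)  (L[3][0] := 1)
[col 1] pivot 2
  R2 -= 3*R1 → (0, 0, -1, 0)  (L[2][1] := 3)
  R3 -= -4*R1 → (0, 0, 4, -2)  (L[3][1] := -4)
[col 2] pivot -1
  R3 -= -4*R2 → (0, 0, 0, -2)  (L[3][2] := -4)

L[1][0] = 2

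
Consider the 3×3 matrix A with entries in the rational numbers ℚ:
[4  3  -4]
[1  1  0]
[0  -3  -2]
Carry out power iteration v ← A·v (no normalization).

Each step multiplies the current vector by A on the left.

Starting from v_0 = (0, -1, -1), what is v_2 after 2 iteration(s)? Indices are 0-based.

v_0 = (0, -1, -1).
v_1 = A·v_0 = (1, -1, 5).
v_2 = A·v_1 = (-19, 0, -7).

v_2 = (-19, 0, -7)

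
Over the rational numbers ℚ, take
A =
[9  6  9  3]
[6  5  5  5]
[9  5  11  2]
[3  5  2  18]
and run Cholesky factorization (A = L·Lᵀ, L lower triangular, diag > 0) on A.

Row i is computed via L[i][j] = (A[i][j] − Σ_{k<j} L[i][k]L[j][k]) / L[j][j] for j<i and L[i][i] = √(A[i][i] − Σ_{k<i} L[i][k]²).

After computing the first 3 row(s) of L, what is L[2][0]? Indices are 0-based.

L[2][0] = 3

Step 1: L[0][0] = √(9) = 3.
  L[1][0] = (6) / L[0][0] = 2.
Step 2: L[1][1] = √(1) = 1.
  L[2][0] = (9) / L[0][0] = 3.
  L[2][1] = (-1) / L[1][1] = -1.
Step 3: L[2][2] = √(1) = 1.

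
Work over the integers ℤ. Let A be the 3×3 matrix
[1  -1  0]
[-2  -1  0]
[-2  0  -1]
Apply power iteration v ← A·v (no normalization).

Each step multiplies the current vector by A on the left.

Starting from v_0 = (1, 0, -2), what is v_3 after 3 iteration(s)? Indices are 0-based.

v_3 = (3, -6, -4)

v_0 = (1, 0, -2).
v_1 = A·v_0 = (1, -2, 0).
v_2 = A·v_1 = (3, 0, -2).
v_3 = A·v_2 = (3, -6, -4).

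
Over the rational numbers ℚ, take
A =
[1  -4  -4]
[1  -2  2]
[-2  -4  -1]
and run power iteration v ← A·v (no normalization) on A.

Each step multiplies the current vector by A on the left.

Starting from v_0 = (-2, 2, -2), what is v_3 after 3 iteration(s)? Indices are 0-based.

v_3 = (-194, 110, -194)

v_0 = (-2, 2, -2).
v_1 = A·v_0 = (-2, -10, -2).
v_2 = A·v_1 = (46, 14, 46).
v_3 = A·v_2 = (-194, 110, -194).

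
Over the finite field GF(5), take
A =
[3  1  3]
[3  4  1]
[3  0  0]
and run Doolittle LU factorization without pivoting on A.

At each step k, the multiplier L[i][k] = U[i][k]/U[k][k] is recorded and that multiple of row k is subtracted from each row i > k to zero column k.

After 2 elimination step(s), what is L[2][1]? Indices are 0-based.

k=0: U[0][0]=3
  eliminate (1,0): mult=1, new row 1: (0, 3, 3); set L[1][0]=1
  eliminate (2,0): mult=1, new row 2: (0, 4, 2); set L[2][0]=1
k=1: U[1][1]=3
  eliminate (2,1): mult=3, new row 2: (0, 0, 3); set L[2][1]=3

L[2][1] = 3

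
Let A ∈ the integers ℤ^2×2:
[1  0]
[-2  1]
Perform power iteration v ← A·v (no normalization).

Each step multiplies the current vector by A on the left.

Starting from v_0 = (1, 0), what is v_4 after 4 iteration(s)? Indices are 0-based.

v_4 = (1, -8)

v_0 = (1, 0).
v_1 = A·v_0 = (1, -2).
v_2 = A·v_1 = (1, -4).
v_3 = A·v_2 = (1, -6).
v_4 = A·v_3 = (1, -8).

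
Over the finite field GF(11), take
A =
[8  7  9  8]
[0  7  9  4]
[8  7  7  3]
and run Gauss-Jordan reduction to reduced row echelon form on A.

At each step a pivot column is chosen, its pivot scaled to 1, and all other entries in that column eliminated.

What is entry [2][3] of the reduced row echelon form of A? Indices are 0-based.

M[2][3] = 8

pivot(0,0)=8: scale R0 → (1, 5, 8, 1)
  clear (2,0): R2 −= (8)R0 → (0, 0, 9, 6)
pivot(1,1)=7: scale R1 → (0, 1, 6, 10)
  clear (0,1): R0 −= (5)R1 → (1, 0, 0, 6)
pivot(2,2)=9: scale R2 → (0, 0, 1, 8)
  clear (1,2): R1 −= (6)R2 → (0, 1, 0, 6)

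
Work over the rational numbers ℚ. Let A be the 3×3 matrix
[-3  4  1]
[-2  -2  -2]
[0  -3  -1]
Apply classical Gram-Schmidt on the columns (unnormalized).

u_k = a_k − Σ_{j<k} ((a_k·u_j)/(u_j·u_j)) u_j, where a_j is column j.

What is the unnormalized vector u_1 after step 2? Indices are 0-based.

Step 1: u_0 = a_0 = (-3, -2, 0).
Step 2: u_1 = a_1 − (-8/13)·u_0 = (28/13, -42/13, -3).

u_1 = (28/13, -42/13, -3)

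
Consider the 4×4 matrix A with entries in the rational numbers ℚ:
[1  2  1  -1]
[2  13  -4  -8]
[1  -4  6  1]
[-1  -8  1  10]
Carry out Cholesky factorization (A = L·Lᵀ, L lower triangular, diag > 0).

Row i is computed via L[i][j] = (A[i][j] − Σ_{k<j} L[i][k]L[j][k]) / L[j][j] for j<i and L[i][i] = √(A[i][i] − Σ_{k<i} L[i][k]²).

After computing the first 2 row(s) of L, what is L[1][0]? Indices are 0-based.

Step 1: L[0][0] = √(1) = 1.
  L[1][0] = (2) / L[0][0] = 2.
Step 2: L[1][1] = √(9) = 3.

L[1][0] = 2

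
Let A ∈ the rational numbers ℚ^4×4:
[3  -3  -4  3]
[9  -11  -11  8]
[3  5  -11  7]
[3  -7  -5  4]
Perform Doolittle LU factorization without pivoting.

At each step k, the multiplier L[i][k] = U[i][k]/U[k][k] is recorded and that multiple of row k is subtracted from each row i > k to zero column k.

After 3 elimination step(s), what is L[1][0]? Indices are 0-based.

L[1][0] = 3

[col 0] pivot 3
  R1 -= 3*R0 → (0, -2, 1, -1)  (L[1][0] := 3)
  R2 -= 1*R0 → (0, 8, -7, 4)  (L[2][0] := 1)
  R3 -= 1*R0 → (0, -4, -1, 1)  (L[3][0] := 1)
[col 1] pivot -2
  R2 -= -4*R1 → (0, 0, -3, 0)  (L[2][1] := -4)
  R3 -= 2*R1 → (0, 0, -3, 3)  (L[3][1] := 2)
[col 2] pivot -3
  R3 -= 1*R2 → (0, 0, 0, 3)  (L[3][2] := 1)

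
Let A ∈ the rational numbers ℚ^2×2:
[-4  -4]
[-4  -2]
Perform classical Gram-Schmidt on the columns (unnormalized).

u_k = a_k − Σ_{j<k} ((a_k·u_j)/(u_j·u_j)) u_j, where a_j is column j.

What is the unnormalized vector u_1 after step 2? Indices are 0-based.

Step 1: u_0 = a_0 = (-4, -4).
Step 2: u_1 = a_1 − (3/4)·u_0 = (-1, 1).

u_1 = (-1, 1)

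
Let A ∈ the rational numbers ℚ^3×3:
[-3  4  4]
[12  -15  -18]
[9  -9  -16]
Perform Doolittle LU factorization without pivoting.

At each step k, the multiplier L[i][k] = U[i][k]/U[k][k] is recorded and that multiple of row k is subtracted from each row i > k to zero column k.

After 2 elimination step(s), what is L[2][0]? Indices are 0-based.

L[2][0] = -3

[col 0] pivot -3
  R1 -= -4*R0 → (0, 1, -2)  (L[1][0] := -4)
  R2 -= -3*R0 → (0, 3, -4)  (L[2][0] := -3)
[col 1] pivot 1
  R2 -= 3*R1 → (0, 0, 2)  (L[2][1] := 3)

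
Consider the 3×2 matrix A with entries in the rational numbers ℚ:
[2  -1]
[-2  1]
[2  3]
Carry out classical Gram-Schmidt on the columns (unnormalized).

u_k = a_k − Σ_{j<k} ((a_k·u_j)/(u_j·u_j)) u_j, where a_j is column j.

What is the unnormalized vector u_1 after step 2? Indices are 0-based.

Step 1: u_0 = a_0 = (2, -2, 2).
Step 2: u_1 = a_1 − (1/6)·u_0 = (-4/3, 4/3, 8/3).

u_1 = (-4/3, 4/3, 8/3)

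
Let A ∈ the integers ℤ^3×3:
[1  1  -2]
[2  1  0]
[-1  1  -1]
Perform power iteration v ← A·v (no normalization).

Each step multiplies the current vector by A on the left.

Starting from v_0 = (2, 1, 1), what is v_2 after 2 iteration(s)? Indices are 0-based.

v_0 = (2, 1, 1).
v_1 = A·v_0 = (1, 5, -2).
v_2 = A·v_1 = (10, 7, 6).

v_2 = (10, 7, 6)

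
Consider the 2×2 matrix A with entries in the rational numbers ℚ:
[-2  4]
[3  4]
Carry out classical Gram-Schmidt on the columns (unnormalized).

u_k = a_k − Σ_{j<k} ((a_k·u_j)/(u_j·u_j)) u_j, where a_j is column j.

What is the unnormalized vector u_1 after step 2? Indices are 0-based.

u_1 = (60/13, 40/13)

Step 1: u_0 = a_0 = (-2, 3).
Step 2: u_1 = a_1 − (4/13)·u_0 = (60/13, 40/13).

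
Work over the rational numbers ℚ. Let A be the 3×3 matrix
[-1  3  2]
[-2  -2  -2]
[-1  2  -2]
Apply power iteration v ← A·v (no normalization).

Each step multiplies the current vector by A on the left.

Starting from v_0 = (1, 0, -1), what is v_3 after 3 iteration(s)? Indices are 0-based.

v_3 = (9, -20, 1)

v_0 = (1, 0, -1).
v_1 = A·v_0 = (-3, 0, 1).
v_2 = A·v_1 = (5, 4, 1).
v_3 = A·v_2 = (9, -20, 1).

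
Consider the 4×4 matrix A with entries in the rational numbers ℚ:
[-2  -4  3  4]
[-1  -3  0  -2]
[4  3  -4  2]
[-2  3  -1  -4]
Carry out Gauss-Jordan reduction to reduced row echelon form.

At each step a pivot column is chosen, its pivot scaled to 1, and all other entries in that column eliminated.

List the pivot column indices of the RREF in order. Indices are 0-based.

pivot columns: 0, 1, 2, 3

pivot(0,0)=-2: scale R0 → (1, 2, -3/2, -2)
  clear (1,0): R1 −= (-1)R0 → (0, -1, -3/2, -4)
  clear (2,0): R2 −= (4)R0 → (0, -5, 2, 10)
  clear (3,0): R3 −= (-2)R0 → (0, 7, -4, -8)
pivot(1,1)=-1: scale R1 → (0, 1, 3/2, 4)
  clear (0,1): R0 −= (2)R1 → (1, 0, -9/2, -10)
  clear (2,1): R2 −= (-5)R1 → (0, 0, 19/2, 30)
  clear (3,1): R3 −= (7)R1 → (0, 0, -29/2, -36)
pivot(2,2)=19/2: scale R2 → (0, 0, 1, 60/19)
  clear (0,2): R0 −= (-9/2)R2 → (1, 0, 0, 80/19)
  clear (1,2): R1 −= (3/2)R2 → (0, 1, 0, -14/19)
  clear (3,2): R3 −= (-29/2)R2 → (0, 0, 0, 186/19)
pivot(3,3)=186/19: scale R3 → (0, 0, 0, 1)
  clear (0,3): R0 −= (80/19)R3 → (1, 0, 0, 0)
  clear (1,3): R1 −= (-14/19)R3 → (0, 1, 0, 0)
  clear (2,3): R2 −= (60/19)R3 → (0, 0, 1, 0)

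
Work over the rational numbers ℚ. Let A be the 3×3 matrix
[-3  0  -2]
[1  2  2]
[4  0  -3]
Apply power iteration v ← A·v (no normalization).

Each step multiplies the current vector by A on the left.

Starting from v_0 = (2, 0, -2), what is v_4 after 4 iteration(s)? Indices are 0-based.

v_4 = (-622, 134, 478)

v_0 = (2, 0, -2).
v_1 = A·v_0 = (-2, -2, 14).
v_2 = A·v_1 = (-22, 22, -50).
v_3 = A·v_2 = (166, -78, 62).
v_4 = A·v_3 = (-622, 134, 478).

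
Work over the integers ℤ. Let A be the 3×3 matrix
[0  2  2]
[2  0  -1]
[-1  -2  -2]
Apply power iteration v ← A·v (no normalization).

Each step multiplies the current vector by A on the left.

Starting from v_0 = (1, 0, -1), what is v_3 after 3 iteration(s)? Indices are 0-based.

v_3 = (-22, 22, 14)

v_0 = (1, 0, -1).
v_1 = A·v_0 = (-2, 3, 1).
v_2 = A·v_1 = (8, -5, -6).
v_3 = A·v_2 = (-22, 22, 14).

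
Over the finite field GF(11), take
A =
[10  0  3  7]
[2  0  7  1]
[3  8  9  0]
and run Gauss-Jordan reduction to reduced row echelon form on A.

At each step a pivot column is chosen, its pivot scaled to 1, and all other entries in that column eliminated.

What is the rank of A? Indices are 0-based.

rank = 3

step 1: normalize row 0 (÷10) = (1, 0, 8, 4)
  row 1: subtract 2×row0 = (0, 0, 2, 4)
  row 2: subtract 3×row0 = (0, 8, 7, 10)
step 2: exchange rows 1,2
step 2: normalize row 1 (÷8) = (0, 1, 5, 4)
step 3: normalize row 2 (÷2) = (0, 0, 1, 2)
  row 0: subtract 8×row2 = (1, 0, 0, 10)
  row 1: subtract 5×row2 = (0, 1, 0, 5)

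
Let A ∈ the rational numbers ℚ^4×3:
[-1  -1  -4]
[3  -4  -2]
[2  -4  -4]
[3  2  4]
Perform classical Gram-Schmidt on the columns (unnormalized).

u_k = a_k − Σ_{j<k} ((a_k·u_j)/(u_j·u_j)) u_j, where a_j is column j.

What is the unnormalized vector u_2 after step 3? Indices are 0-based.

u_2 = (-666/341, 213/341, -18/31, -303/341)

Step 1: u_0 = a_0 = (-1, 3, 2, 3).
Step 2: u_1 = a_1 − (-13/23)·u_0 = (-36/23, -53/23, -66/23, 85/23).
Step 3: u_2 = a_2 − (2/23)·u_0 − (427/341)·u_1 = (-666/341, 213/341, -18/31, -303/341).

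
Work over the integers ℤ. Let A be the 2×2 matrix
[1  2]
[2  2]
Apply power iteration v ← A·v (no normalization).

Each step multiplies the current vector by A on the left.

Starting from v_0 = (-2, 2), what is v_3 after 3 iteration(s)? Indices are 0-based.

v_0 = (-2, 2).
v_1 = A·v_0 = (2, 0).
v_2 = A·v_1 = (2, 4).
v_3 = A·v_2 = (10, 12).

v_3 = (10, 12)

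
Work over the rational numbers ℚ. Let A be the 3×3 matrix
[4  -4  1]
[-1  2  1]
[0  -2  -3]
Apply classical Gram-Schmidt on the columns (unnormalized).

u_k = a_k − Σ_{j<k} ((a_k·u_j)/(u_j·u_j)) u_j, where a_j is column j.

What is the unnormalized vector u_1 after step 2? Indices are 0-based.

Step 1: u_0 = a_0 = (4, -1, 0).
Step 2: u_1 = a_1 − (-18/17)·u_0 = (4/17, 16/17, -2).

u_1 = (4/17, 16/17, -2)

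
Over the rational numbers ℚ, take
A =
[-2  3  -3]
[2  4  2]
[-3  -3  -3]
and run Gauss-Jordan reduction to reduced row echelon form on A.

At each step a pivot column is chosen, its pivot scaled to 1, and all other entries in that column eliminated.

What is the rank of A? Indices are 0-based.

rank = 3

pivot(0,0)=-2: scale R0 → (1, -3/2, 3/2)
  clear (1,0): R1 −= (2)R0 → (0, 7, -1)
  clear (2,0): R2 −= (-3)R0 → (0, -15/2, 3/2)
pivot(1,1)=7: scale R1 → (0, 1, -1/7)
  clear (0,1): R0 −= (-3/2)R1 → (1, 0, 9/7)
  clear (2,1): R2 −= (-15/2)R1 → (0, 0, 3/7)
pivot(2,2)=3/7: scale R2 → (0, 0, 1)
  clear (0,2): R0 −= (9/7)R2 → (1, 0, 0)
  clear (1,2): R1 −= (-1/7)R2 → (0, 1, 0)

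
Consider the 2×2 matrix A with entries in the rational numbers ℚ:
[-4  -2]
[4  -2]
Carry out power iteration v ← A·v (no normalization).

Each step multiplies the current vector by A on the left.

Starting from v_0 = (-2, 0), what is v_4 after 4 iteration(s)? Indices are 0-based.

v_4 = (448, 192)

v_0 = (-2, 0).
v_1 = A·v_0 = (8, -8).
v_2 = A·v_1 = (-16, 48).
v_3 = A·v_2 = (-32, -160).
v_4 = A·v_3 = (448, 192).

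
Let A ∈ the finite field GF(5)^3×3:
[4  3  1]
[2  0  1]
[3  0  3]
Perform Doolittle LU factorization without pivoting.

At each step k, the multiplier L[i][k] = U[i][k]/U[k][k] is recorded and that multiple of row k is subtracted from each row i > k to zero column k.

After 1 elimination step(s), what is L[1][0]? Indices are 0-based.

k=0: U[0][0]=4
  eliminate (1,0): mult=3, new row 1: (0, 1, 3); set L[1][0]=3
  eliminate (2,0): mult=2, new row 2: (0, 4, 1); set L[2][0]=2

L[1][0] = 3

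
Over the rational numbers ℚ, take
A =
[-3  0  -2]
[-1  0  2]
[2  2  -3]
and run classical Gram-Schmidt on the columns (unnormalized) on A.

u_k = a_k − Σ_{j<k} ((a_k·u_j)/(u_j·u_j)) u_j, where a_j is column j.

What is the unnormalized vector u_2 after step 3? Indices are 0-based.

Step 1: u_0 = a_0 = (-3, -1, 2).
Step 2: u_1 = a_1 − (2/7)·u_0 = (6/7, 2/7, 10/7).
Step 3: u_2 = a_2 − (-1/7)·u_0 − (-19/10)·u_1 = (-4/5, 12/5, 0).

u_2 = (-4/5, 12/5, 0)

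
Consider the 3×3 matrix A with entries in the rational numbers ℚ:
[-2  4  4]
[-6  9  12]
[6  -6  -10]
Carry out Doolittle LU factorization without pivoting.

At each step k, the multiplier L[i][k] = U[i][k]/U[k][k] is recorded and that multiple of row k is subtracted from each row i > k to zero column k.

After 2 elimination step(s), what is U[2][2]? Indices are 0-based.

[col 0] pivot -2
  R1 -= 3*R0 → (0, -3, 0)  (L[1][0] := 3)
  R2 -= -3*R0 → (0, 6, 2)  (L[2][0] := -3)
[col 1] pivot -3
  R2 -= -2*R1 → (0, 0, 2)  (L[2][1] := -2)

U[2][2] = 2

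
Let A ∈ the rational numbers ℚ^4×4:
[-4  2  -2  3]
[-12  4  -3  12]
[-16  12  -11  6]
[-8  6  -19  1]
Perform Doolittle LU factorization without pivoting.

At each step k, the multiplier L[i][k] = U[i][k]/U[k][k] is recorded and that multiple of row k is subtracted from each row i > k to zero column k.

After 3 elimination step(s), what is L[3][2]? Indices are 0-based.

[col 0] pivot -4
  R1 -= 3*R0 → (0, -2, 3, 3)  (L[1][0] := 3)
  R2 -= 4*R0 → (0, 4, -3, -6)  (L[2][0] := 4)
  R3 -= 2*R0 → (0, 2, -15, -5)  (L[3][0] := 2)
[col 1] pivot -2
  R2 -= -2*R1 → (0, 0, 3, 0)  (L[2][1] := -2)
  R3 -= -1*R1 → (0, 0, -12, -2)  (L[3][1] := -1)
[col 2] pivot 3
  R3 -= -4*R2 → (0, 0, 0, -2)  (L[3][2] := -4)

L[3][2] = -4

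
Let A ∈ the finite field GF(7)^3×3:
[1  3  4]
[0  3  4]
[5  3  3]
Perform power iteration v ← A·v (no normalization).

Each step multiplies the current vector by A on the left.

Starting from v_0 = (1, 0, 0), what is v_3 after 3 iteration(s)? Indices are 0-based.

v_0 = (1, 0, 0).
v_1 = A·v_0 = (1, 0, 5).
v_2 = A·v_1 = (0, 6, 6).
v_3 = A·v_2 = (0, 0, 1).

v_3 = (0, 0, 1)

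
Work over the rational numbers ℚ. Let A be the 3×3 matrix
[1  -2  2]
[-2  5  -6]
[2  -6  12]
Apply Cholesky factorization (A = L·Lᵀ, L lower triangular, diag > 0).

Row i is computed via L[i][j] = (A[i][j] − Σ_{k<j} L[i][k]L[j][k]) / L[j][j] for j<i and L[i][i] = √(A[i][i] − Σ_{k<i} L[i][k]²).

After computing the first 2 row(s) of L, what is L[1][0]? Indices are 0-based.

L[1][0] = -2

Step 1: L[0][0] = √(1) = 1.
  L[1][0] = (-2) / L[0][0] = -2.
Step 2: L[1][1] = √(1) = 1.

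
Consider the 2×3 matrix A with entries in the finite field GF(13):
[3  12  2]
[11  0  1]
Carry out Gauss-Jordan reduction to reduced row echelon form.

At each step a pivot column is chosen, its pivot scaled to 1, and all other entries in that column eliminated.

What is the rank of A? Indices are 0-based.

[1] R0 /= 3  ⇒  (1, 4, 5)
     R1 -= 11·R0  ⇒  (0, 8, 11)
[2] R1 /= 8  ⇒  (0, 1, 3)
     R0 -= 4·R1  ⇒  (1, 0, 6)

rank = 2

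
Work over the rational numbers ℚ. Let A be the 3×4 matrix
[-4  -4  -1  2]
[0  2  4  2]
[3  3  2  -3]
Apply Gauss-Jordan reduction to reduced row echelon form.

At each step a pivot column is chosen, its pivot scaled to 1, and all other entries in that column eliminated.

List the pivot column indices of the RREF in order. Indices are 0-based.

pivot columns: 0, 1, 2

pivot(0,0)=-4: scale R0 → (1, 1, 1/4, -1/2)
  clear (2,0): R2 −= (3)R0 → (0, 0, 5/4, -3/2)
pivot(1,1)=2: scale R1 → (0, 1, 2, 1)
  clear (0,1): R0 −= (1)R1 → (1, 0, -7/4, -3/2)
pivot(2,2)=5/4: scale R2 → (0, 0, 1, -6/5)
  clear (0,2): R0 −= (-7/4)R2 → (1, 0, 0, -18/5)
  clear (1,2): R1 −= (2)R2 → (0, 1, 0, 17/5)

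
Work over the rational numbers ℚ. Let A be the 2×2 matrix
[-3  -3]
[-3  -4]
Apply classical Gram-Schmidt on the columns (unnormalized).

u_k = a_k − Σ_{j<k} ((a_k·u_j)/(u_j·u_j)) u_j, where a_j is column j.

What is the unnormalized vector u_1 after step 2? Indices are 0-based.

u_1 = (1/2, -1/2)

Step 1: u_0 = a_0 = (-3, -3).
Step 2: u_1 = a_1 − (7/6)·u_0 = (1/2, -1/2).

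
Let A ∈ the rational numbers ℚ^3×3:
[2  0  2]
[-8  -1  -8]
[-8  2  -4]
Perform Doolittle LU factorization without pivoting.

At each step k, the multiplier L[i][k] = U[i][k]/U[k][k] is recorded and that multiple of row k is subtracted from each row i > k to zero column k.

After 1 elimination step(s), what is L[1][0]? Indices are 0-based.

L[1][0] = -4

[col 0] pivot 2
  R1 -= -4*R0 → (0, -1, 0)  (L[1][0] := -4)
  R2 -= -4*R0 → (0, 2, 4)  (L[2][0] := -4)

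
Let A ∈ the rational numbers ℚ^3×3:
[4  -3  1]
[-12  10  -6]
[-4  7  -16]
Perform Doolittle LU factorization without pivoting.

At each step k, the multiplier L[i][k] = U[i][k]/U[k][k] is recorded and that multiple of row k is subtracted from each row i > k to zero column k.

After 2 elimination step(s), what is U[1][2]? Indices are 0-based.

k=0: U[0][0]=4
  eliminate (1,0): mult=-3, new row 1: (0, 1, -3); set L[1][0]=-3
  eliminate (2,0): mult=-1, new row 2: (0, 4, -15); set L[2][0]=-1
k=1: U[1][1]=1
  eliminate (2,1): mult=4, new row 2: (0, 0, -3); set L[2][1]=4

U[1][2] = -3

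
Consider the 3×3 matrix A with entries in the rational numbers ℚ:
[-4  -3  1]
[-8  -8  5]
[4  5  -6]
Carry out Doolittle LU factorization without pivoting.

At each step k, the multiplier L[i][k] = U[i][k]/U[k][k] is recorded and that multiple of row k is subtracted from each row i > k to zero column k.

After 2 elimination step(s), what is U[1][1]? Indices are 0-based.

Step 1: pivot at (0,0) is -4.
  row1 ← row1 − (2)·row0  ⇒  L[1][0]=2, U row1=(0, -2, 3)
  row2 ← row2 − (-1)·row0  ⇒  L[2][0]=-1, U row2=(0, 2, -5)
Step 2: pivot at (1,1) is -2.
  row2 ← row2 − (-1)·row1  ⇒  L[2][1]=-1, U row2=(0, 0, -2)

U[1][1] = -2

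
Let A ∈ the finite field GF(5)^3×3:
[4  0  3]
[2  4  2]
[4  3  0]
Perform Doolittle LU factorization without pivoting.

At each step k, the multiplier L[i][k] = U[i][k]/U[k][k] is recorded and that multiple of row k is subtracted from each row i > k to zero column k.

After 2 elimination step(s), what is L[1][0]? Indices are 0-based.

L[1][0] = 3

Step 1: pivot at (0,0) is 4.
  row1 ← row1 − (3)·row0  ⇒  L[1][0]=3, U row1=(0, 4, 3)
  row2 ← row2 − (1)·row0  ⇒  L[2][0]=1, U row2=(0, 3, 2)
Step 2: pivot at (1,1) is 4.
  row2 ← row2 − (2)·row1  ⇒  L[2][1]=2, U row2=(0, 0, 1)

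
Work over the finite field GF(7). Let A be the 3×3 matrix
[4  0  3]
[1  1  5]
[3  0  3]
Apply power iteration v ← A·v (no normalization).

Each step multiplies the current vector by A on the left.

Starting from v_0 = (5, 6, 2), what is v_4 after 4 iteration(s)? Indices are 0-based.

v_0 = (5, 6, 2).
v_1 = A·v_0 = (5, 0, 0).
v_2 = A·v_1 = (6, 5, 1).
v_3 = A·v_2 = (6, 2, 0).
v_4 = A·v_3 = (3, 1, 4).

v_4 = (3, 1, 4)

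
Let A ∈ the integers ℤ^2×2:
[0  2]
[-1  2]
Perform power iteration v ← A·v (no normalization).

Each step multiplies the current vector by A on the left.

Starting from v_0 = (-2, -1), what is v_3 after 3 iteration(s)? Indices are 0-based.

v_0 = (-2, -1).
v_1 = A·v_0 = (-2, 0).
v_2 = A·v_1 = (0, 2).
v_3 = A·v_2 = (4, 4).

v_3 = (4, 4)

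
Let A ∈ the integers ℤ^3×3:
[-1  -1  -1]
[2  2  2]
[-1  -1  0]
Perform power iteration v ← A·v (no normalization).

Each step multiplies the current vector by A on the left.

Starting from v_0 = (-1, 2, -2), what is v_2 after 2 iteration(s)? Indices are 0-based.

v_2 = (2, -4, 1)

v_0 = (-1, 2, -2).
v_1 = A·v_0 = (1, -2, -1).
v_2 = A·v_1 = (2, -4, 1).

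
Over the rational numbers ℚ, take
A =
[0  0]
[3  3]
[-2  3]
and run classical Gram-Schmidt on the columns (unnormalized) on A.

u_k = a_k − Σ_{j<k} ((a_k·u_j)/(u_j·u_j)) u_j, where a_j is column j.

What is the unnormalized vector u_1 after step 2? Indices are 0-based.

u_1 = (0, 30/13, 45/13)

Step 1: u_0 = a_0 = (0, 3, -2).
Step 2: u_1 = a_1 − (3/13)·u_0 = (0, 30/13, 45/13).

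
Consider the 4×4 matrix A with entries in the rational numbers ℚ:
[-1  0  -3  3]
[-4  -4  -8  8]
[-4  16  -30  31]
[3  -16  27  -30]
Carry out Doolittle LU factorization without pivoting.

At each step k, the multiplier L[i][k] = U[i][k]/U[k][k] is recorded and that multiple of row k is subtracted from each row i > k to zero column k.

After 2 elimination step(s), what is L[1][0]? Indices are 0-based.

L[1][0] = 4

k=0: U[0][0]=-1
  eliminate (1,0): mult=4, new row 1: (0, -4, 4, -4); set L[1][0]=4
  eliminate (2,0): mult=4, new row 2: (0, 16, -18, 19); set L[2][0]=4
  eliminate (3,0): mult=-3, new row 3: (0, -16, 18, -21); set L[3][0]=-3
k=1: U[1][1]=-4
  eliminate (2,1): mult=-4, new row 2: (0, 0, -2, 3); set L[2][1]=-4
  eliminate (3,1): mult=4, new row 3: (0, 0, 2, -5); set L[3][1]=4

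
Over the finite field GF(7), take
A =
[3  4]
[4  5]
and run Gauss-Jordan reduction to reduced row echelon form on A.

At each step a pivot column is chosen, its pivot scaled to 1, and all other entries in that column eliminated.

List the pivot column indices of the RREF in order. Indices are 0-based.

pivot columns: 0, 1

step 1: normalize row 0 (÷3) = (1, 6)
  row 1: subtract 4×row0 = (0, 2)
step 2: normalize row 1 (÷2) = (0, 1)
  row 0: subtract 6×row1 = (1, 0)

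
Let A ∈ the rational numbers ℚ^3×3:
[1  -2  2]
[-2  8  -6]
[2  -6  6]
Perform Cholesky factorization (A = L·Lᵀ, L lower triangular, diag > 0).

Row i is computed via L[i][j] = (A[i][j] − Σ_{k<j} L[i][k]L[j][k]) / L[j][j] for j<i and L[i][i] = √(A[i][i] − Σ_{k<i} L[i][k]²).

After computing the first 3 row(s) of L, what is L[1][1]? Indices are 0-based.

L[1][1] = 2

Step 1: L[0][0] = √(1) = 1.
  L[1][0] = (-2) / L[0][0] = -2.
Step 2: L[1][1] = √(4) = 2.
  L[2][0] = (2) / L[0][0] = 2.
  L[2][1] = (-2) / L[1][1] = -1.
Step 3: L[2][2] = √(1) = 1.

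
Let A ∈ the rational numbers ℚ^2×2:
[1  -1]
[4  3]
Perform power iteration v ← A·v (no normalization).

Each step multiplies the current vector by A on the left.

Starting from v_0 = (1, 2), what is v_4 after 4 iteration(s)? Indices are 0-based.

v_4 = (-71, -46)

v_0 = (1, 2).
v_1 = A·v_0 = (-1, 10).
v_2 = A·v_1 = (-11, 26).
v_3 = A·v_2 = (-37, 34).
v_4 = A·v_3 = (-71, -46).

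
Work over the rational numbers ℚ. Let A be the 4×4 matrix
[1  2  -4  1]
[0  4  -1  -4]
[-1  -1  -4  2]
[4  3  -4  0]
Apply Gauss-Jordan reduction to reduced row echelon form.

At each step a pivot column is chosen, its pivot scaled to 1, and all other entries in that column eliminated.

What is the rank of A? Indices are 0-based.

rank = 4

step 1: normalize row 0 (÷1) = (1, 2, -4, 1)
  row 2: subtract -1×row0 = (0, 1, -8, 3)
  row 3: subtract 4×row0 = (0, -5, 12, -4)
step 2: normalize row 1 (÷4) = (0, 1, -1/4, -1)
  row 0: subtract 2×row1 = (1, 0, -7/2, 3)
  row 2: subtract 1×row1 = (0, 0, -31/4, 4)
  row 3: subtract -5×row1 = (0, 0, 43/4, -9)
step 3: normalize row 2 (÷-31/4) = (0, 0, 1, -16/31)
  row 0: subtract -7/2×row2 = (1, 0, 0, 37/31)
  row 1: subtract -1/4×row2 = (0, 1, 0, -35/31)
  row 3: subtract 43/4×row2 = (0, 0, 0, -107/31)
step 4: normalize row 3 (÷-107/31) = (0, 0, 0, 1)
  row 0: subtract 37/31×row3 = (1, 0, 0, 0)
  row 1: subtract -35/31×row3 = (0, 1, 0, 0)
  row 2: subtract -16/31×row3 = (0, 0, 1, 0)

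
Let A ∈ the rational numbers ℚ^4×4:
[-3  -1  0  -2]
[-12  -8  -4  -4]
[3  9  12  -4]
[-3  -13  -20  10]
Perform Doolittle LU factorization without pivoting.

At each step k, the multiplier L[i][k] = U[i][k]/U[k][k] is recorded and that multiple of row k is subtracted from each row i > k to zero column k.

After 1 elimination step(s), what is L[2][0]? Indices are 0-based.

L[2][0] = -1

Step 1: pivot at (0,0) is -3.
  row1 ← row1 − (4)·row0  ⇒  L[1][0]=4, U row1=(0, -4, -4, 4)
  row2 ← row2 − (-1)·row0  ⇒  L[2][0]=-1, U row2=(0, 8, 12, -6)
  row3 ← row3 − (1)·row0  ⇒  L[3][0]=1, U row3=(0, -12, -20, 12)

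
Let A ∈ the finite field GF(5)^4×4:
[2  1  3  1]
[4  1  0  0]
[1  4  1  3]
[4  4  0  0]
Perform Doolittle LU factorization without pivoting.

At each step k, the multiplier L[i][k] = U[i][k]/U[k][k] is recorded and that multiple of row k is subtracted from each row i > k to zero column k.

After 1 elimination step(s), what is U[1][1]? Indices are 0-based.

U[1][1] = 4

Step 1: pivot at (0,0) is 2.
  row1 ← row1 − (2)·row0  ⇒  L[1][0]=2, U row1=(0, 4, 4, 3)
  row2 ← row2 − (3)·row0  ⇒  L[2][0]=3, U row2=(0, 1, 2, 0)
  row3 ← row3 − (2)·row0  ⇒  L[3][0]=2, U row3=(0, 2, 4, 3)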